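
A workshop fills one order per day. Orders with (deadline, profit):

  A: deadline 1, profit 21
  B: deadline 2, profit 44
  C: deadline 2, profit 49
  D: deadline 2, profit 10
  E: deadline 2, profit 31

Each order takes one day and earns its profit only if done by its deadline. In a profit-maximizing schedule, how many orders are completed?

By profit: C(d2,49), B(d2,44), E(d2,31), A(d1,21), D(d2,10)
C→slot 2; B→slot 1; E skipped; A skipped; D skipped.
2 of 5 scheduled.

2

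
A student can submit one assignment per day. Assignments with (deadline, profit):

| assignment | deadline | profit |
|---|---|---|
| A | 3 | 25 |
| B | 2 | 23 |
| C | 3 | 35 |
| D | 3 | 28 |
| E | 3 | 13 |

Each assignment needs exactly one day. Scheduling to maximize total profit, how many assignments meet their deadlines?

Profit order: C=35 D=28 A=25 B=23 E=13
Assign: C→slot 3, D→slot 2, A→slot 1, B skipped, E skipped.
Slots: [1:A] [2:D] [3:C]
3 of 5 scheduled.

3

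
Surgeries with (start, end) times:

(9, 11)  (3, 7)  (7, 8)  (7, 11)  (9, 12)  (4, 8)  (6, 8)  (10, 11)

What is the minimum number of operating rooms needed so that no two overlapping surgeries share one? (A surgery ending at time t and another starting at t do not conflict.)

starts: [3, 4, 6, 7, 7, 9, 9, 10]
ends:   [7, 8, 8, 8, 11, 11, 11, 12]
s3→1 s4→2 s6→3 e7→2 s7→3 s7→4  — peak 4.

4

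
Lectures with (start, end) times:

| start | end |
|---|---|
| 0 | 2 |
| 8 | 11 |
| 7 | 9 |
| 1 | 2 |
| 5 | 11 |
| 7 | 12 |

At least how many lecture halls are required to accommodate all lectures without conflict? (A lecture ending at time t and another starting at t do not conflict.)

4

starts: [0, 1, 5, 7, 7, 8]
ends:   [2, 2, 9, 11, 11, 12]
s0→1 s1→2 e2→1 e2→0 s5→1 s7→2 s7→3 s8→4  — peak 4.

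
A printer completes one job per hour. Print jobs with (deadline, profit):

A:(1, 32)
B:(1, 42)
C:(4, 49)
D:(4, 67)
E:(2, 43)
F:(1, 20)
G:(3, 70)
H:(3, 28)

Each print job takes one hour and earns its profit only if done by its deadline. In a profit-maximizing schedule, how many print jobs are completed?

4

Profit order: G=70 D=67 C=49 E=43 B=42 A=32 H=28 F=20
Assign: G→slot 3, D→slot 4, C→slot 2, E→slot 1, B skipped, A skipped, H skipped, F skipped.
Slots: [1:E] [2:C] [3:G] [4:D]
4 of 8 scheduled.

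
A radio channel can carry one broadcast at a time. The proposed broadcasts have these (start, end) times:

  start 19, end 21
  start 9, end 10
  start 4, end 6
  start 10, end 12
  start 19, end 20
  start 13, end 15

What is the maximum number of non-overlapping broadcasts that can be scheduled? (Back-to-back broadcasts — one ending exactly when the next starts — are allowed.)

Order by finish time; keep every interval that doesn't clash with the previous kept one.
By end time: (4,6), (9,10), (10,12), (13,15), (19,20), (19,21).
Pick (4,6); next start ≥ 6 → (9,10); next start ≥ 10 → (10,12); next start ≥ 12 → (13,15); next start ≥ 15 → (19,20).
Selected 5 broadcasts.

5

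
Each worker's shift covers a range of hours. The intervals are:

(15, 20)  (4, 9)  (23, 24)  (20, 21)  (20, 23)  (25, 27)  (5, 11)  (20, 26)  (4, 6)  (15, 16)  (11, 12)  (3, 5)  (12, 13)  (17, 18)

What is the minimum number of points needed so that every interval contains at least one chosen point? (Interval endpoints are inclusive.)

By right end: [3,5]  [4,6]  [4,9]  [5,11]  [11,12]  [12,13]  [15,16]  [17,18]  [15,20]  [20,21]  [20,23]  [23,24]  [20,26]  [25,27]
[3,5] uncovered → point at 5; [11,12] uncovered → point at 12; [15,16] uncovered → point at 16; [17,18] uncovered → point at 18; [20,21] uncovered → point at 21; [23,24] uncovered → point at 24; [25,27] uncovered → point at 27.
Points: 5, 12, 16, 18, 21, 24, 27 (7 total).

7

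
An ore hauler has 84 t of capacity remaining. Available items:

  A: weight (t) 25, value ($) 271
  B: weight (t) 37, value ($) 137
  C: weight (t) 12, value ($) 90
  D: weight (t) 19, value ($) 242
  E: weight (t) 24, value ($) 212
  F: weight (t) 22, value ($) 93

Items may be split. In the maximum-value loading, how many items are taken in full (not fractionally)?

4

Sort by value per unit weight and fill in that order.
Ratios (sorted): D 12.74, A 10.84, E 8.83, C 7.50, F 4.23, B 3.70
take D (19 @ 242); take A (25 @ 271); take E (24 @ 212); take C (12 @ 90); take 4/22 of F → 16.91. Capacity used 84/84.
4 item(s) taken whole; one partial (take 4/22 of F).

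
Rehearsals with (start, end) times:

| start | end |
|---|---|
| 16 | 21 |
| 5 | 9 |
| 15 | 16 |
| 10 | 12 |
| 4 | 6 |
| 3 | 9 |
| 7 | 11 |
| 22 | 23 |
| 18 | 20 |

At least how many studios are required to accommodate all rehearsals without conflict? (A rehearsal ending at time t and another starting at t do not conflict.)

starts: [3, 4, 5, 7, 10, 15, 16, 18, 22]
ends:   [6, 9, 9, 11, 12, 16, 20, 21, 23]
s3→1 s4→2 s5→3  — peak 3.

3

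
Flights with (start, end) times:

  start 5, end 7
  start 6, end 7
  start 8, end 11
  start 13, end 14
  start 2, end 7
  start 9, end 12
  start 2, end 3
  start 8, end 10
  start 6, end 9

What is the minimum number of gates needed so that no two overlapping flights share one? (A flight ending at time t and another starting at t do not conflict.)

The answer is the maximum number of intervals overlapping at any instant.
starts: [2, 2, 5, 6, 6, 8, 8, 9, 13]
ends:   [3, 7, 7, 7, 9, 10, 11, 12, 14]
s2→1 s2→2 e3→1 s5→2 s6→3 s6→4  — peak 4.

4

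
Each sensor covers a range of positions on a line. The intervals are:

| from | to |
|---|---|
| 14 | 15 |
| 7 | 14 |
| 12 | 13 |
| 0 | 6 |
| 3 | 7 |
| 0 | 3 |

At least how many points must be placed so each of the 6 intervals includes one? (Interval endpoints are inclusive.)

3

Process intervals by earliest right end; each time one isn't hit yet, stab at its right endpoint.
By right end: [0,3]  [0,6]  [3,7]  [12,13]  [7,14]  [14,15]
[0,3] uncovered → point at 3; [12,13] uncovered → point at 13; [14,15] uncovered → point at 15.
Points: 3, 13, 15 (3 total).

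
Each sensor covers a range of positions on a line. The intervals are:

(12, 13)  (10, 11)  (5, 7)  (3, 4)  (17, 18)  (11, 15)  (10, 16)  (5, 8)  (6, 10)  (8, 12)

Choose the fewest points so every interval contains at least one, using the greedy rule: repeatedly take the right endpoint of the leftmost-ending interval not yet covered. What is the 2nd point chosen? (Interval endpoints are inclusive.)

7

By right end: [3,4]  [5,7]  [5,8]  [6,10]  [10,11]  [8,12]  [12,13]  [11,15]  [10,16]  [17,18]
[3,4] uncovered → point at 4; [5,7] uncovered → point at 7; [10,11] uncovered → point at 11; [12,13] uncovered → point at 13; [17,18] uncovered → point at 18.
Points: 4, 7, 11, 13, 18 (5 total).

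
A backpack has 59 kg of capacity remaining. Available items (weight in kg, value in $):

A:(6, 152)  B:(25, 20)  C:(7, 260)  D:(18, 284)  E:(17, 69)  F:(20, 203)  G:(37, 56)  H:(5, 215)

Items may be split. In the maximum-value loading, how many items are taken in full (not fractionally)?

Ratios (sorted): H 43.00, C 37.14, A 25.33, D 15.78, F 10.15, E 4.06, G 1.51, B 0.80
take H (5 @ 215); take C (7 @ 260); take A (6 @ 152); take D (18 @ 284); take F (20 @ 203); take 3/17 of E → 12.18. Capacity used 59/59.
5 item(s) taken whole; one partial (take 3/17 of E).

5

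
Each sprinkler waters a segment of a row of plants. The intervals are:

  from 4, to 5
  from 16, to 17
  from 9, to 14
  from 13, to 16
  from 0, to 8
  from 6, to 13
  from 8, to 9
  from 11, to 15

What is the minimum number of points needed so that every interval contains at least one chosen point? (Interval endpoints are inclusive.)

4

Sorted: [4,5] [0,8] [8,9] [6,13] [9,14] [11,15] [13,16] [16,17]
{[4,5],[0,8]} hit by 5; {[8,9],[6,13],[9,14]} hit by 9; {[11,15],[13,16]} hit by 15; {[16,17]} hit by 17.
Points: 5, 9, 15, 17 (4 total).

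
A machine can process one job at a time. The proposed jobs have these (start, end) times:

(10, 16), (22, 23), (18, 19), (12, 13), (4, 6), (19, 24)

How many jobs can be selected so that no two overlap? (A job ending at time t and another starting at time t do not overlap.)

4

Greedy by earliest finish: after sorting by end time, pick each interval compatible with the last pick.
Sorted by end: (4,6)  (12,13)  (10,16)  (18,19)  (22,23)  (19,24)
take (4,6); take (12,13); take (18,19); take (22,23).
Selected 4 jobs.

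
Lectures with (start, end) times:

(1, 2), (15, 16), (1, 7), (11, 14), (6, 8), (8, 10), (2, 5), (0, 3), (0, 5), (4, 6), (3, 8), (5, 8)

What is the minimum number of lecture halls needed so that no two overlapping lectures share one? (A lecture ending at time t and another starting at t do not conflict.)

5

The answer is the maximum number of intervals overlapping at any instant.
starts: [0, 0, 1, 1, 2, 3, 4, 5, 6, 8, 11, 15]
ends:   [2, 3, 5, 5, 6, 7, 8, 8, 8, 10, 14, 16]
s0→1 s0→2 s1→3 s1→4 e2→3 s2→4 e3→3 s3→4 s4→5  — peak 5.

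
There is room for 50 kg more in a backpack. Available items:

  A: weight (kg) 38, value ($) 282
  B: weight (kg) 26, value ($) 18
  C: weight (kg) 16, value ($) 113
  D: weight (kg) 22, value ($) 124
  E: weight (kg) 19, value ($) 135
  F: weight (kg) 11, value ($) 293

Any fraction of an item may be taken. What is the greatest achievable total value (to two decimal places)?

Greedy by value/weight ratio, highest first.
Order: F (293/11=26.64) > A (282/38=7.42) > E (135/19=7.11) > C (113/16=7.06) > D (124/22=5.64) > B (18/26=0.69)
Fill: take F (11 @ 293) → take A (38 @ 282) → take 1/19 of E → 7.11; 50/50 used.
Total value = 582.11

582.11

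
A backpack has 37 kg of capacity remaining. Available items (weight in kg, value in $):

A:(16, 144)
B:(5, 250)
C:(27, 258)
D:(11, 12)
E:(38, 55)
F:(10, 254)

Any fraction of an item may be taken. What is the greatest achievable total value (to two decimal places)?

714.22

Sort by value per unit weight and fill in that order.
Ratios (sorted): B 50.00, F 25.40, C 9.56, A 9.00, E 1.45, D 1.09
take B (5 @ 250); take F (10 @ 254); take 22/27 of C → 210.22. Capacity used 37/37.
Total value = 714.22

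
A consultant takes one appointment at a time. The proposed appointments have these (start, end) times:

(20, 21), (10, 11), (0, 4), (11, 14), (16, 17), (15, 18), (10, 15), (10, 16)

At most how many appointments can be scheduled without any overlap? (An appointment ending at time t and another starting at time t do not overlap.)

5

Sorted by end: (0,4)  (10,11)  (11,14)  (10,15)  (10,16)  (16,17)  (15,18)  (20,21)
take (0,4); take (10,11); take (11,14); skip (10,15); take (16,17); take (20,21).
Selected 5 appointments.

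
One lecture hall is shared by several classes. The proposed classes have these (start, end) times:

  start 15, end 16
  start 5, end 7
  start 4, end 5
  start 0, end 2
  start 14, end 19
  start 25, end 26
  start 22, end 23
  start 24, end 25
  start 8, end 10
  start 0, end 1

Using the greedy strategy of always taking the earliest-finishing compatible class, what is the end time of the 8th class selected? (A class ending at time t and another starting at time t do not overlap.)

By end time: (0,1), (0,2), (4,5), (5,7), (8,10), (15,16), (14,19), (22,23), (24,25), (25,26).
Pick (0,1); next start ≥ 1 → (4,5); next start ≥ 5 → (5,7); next start ≥ 7 → (8,10); next start ≥ 10 → (15,16); next start ≥ 16 → (22,23); next start ≥ 23 → (24,25); next start ≥ 25 → (25,26).
Selected: (0,1) (4,5) (5,7) (8,10) (15,16) (22,23) (24,25) (25,26)

26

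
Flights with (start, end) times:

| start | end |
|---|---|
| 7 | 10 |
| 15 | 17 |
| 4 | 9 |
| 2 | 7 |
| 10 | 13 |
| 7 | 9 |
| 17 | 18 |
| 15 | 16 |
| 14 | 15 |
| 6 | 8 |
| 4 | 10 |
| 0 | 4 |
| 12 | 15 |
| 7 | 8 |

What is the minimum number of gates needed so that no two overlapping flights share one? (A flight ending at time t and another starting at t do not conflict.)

6

starts: [0, 2, 4, 4, 6, 7, 7, 7, 10, 12, 14, 15, 15, 17]
ends:   [4, 7, 8, 8, 9, 9, 10, 10, 13, 15, 15, 16, 17, 18]
s0→1 s2→2 e4→1 s4→2 s4→3 s6→4 e7→3 s7→4 s7→5 s7→6  — peak 6.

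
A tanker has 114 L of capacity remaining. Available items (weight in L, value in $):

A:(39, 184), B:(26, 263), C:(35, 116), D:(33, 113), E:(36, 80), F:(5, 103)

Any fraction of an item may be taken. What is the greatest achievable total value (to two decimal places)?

Ratios (sorted): F 20.60, B 10.12, A 4.72, D 3.42, C 3.31, E 2.22
take F (5 @ 103); take B (26 @ 263); take A (39 @ 184); take D (33 @ 113); take 11/35 of C → 36.46. Capacity used 114/114.
Total value = 699.46

699.46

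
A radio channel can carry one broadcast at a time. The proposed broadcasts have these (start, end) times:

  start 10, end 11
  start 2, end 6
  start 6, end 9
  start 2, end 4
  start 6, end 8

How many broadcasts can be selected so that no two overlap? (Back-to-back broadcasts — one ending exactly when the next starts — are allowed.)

Sort by end time and greedily take each interval whose start is ≥ the last chosen end.
Sorted by end: (2,4)  (2,6)  (6,8)  (6,9)  (10,11)
take (2,4); take (6,8); take (10,11).
Selected 3 broadcasts.

3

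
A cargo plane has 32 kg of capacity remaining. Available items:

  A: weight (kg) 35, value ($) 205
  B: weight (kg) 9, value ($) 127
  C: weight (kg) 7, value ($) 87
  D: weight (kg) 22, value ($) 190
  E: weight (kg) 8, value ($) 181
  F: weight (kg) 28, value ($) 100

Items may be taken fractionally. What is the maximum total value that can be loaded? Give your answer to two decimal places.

464.09

Greedy by value/weight ratio, highest first.
Ratios (sorted): E 22.62, B 14.11, C 12.43, D 8.64, A 5.86, F 3.57
take E (8 @ 181); take B (9 @ 127); take C (7 @ 87); take 8/22 of D → 69.09. Capacity used 32/32.
Total value = 464.09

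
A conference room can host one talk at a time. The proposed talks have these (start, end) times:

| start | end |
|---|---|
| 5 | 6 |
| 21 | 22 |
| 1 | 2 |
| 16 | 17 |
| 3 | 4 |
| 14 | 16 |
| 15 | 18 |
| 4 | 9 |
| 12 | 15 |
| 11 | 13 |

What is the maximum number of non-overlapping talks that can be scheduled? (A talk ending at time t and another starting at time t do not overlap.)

Greedy by earliest finish: after sorting by end time, pick each interval compatible with the last pick.
Sorted by end: (1,2)  (3,4)  (5,6)  (4,9)  (11,13)  (12,15)  (14,16)  (16,17)  (15,18)  (21,22)
take (1,2); take (3,4); take (5,6); take (11,13); skip (12,15); take (14,16); take (16,17); take (21,22).
Selected 7 talks.

7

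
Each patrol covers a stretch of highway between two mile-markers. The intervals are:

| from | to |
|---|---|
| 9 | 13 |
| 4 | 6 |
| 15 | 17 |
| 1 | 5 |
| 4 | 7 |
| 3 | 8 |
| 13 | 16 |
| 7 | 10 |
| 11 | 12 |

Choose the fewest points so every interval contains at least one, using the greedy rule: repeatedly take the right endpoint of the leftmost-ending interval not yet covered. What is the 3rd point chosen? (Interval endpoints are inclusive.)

12

Process intervals by earliest right end; each time one isn't hit yet, stab at its right endpoint.
By right end: [1,5]  [4,6]  [4,7]  [3,8]  [7,10]  [11,12]  [9,13]  [13,16]  [15,17]
[1,5] uncovered → point at 5; [7,10] uncovered → point at 10; [11,12] uncovered → point at 12; [13,16] uncovered → point at 16.
Points: 5, 10, 12, 16 (4 total).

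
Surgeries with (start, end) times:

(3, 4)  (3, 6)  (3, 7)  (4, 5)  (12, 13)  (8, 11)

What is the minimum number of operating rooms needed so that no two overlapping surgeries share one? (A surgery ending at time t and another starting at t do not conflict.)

3

Count concurrent intervals with a sweep; the peak is the room count.
Events (time:±→running): 3:+→1 3:+→2 3:+→3 … peak 3.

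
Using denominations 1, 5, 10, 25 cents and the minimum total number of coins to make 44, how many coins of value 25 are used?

Use the largest denomination that fits, subtract, and repeat.
44 − 1×25→19 − 1×10→9 − 1×5→4 − 4×1→0
Count of 25: 1

1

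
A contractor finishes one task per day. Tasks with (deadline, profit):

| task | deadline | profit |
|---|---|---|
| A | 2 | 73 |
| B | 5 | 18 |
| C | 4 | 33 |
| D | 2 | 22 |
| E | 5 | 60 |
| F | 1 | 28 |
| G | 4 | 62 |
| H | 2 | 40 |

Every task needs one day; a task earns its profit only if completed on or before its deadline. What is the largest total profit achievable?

268

Profit order: A=73 G=62 E=60 H=40 C=33 F=28 D=22 B=18
Assign: A→slot 2, G→slot 4, E→slot 5, H→slot 1, C→slot 3, F skipped, D skipped, B skipped.
Slots: [1:H] [2:A] [3:C] [4:G] [5:E]
Profit = 40 + 73 + 33 + 62 + 60 = 268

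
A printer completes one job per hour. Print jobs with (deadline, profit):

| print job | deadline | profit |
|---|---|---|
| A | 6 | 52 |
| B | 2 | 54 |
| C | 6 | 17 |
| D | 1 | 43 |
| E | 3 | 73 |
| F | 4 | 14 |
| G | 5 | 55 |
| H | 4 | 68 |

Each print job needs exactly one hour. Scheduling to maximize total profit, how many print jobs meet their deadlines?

6

Sort by profit descending; place each in the latest free slot ≤ its deadline.
By profit: E(d3,73), H(d4,68), G(d5,55), B(d2,54), A(d6,52), D(d1,43), C(d6,17), F(d4,14)
E→slot 3; H→slot 4; G→slot 5; B→slot 2; A→slot 6; D→slot 1; C skipped; F skipped.
6 of 8 scheduled.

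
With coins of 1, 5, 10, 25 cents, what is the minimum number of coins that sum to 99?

9

99 = 3×25 + 2×10 + 4×1
Total coins = 3 + 2 + 4 = 9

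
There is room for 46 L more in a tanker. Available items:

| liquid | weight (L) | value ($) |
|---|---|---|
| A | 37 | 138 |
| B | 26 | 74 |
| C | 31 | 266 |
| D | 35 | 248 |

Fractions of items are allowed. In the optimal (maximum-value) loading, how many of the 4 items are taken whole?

Ratios (sorted): C 8.58, D 7.09, A 3.73, B 2.85
take C (31 @ 266); take 15/35 of D → 106.29. Capacity used 46/46.
1 item(s) taken whole; one partial (take 15/35 of D).

1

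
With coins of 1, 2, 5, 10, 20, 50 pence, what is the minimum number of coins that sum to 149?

7

149 − 2×50→49 − 2×20→9 − 1×5→4 − 2×2→0
Total coins = 2 + 2 + 1 + 2 = 7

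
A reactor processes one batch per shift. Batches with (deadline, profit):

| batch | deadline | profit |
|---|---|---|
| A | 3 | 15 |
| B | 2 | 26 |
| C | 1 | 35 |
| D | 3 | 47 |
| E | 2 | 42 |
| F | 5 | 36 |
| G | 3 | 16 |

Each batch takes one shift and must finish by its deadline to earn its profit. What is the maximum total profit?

160

Sort by profit descending; place each in the latest free slot ≤ its deadline.
By profit: D(d3,47), E(d2,42), F(d5,36), C(d1,35), B(d2,26), G(d3,16), A(d3,15)
D→slot 3; E→slot 2; F→slot 5; C→slot 1; B skipped; G skipped; A skipped.
Profit = 35 + 42 + 47 + 36 = 160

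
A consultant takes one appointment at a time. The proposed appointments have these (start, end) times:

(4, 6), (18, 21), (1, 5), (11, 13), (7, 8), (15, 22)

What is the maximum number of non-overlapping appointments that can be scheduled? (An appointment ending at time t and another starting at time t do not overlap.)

4

Greedy by earliest finish: after sorting by end time, pick each interval compatible with the last pick.
Sorted by end: (1,5)  (4,6)  (7,8)  (11,13)  (18,21)  (15,22)
take (1,5); skip (4,6); take (7,8); take (11,13); take (18,21).
Selected 4 appointments.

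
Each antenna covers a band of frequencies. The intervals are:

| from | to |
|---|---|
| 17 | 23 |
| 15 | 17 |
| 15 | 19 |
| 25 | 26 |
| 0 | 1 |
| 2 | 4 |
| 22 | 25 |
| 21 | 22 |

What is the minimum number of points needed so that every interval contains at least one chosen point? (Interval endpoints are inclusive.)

5

Sort by right endpoint; whenever an interval is uncovered, place a point at its right end.
Sorted: [0,1] [2,4] [15,17] [15,19] [21,22] [17,23] [22,25] [25,26]
{[0,1]} hit by 1; {[2,4]} hit by 4; {[15,17],[15,19]} hit by 17; {[21,22],[17,23],[22,25]} hit by 22; {[25,26]} hit by 26.
Points: 1, 4, 17, 22, 26 (5 total).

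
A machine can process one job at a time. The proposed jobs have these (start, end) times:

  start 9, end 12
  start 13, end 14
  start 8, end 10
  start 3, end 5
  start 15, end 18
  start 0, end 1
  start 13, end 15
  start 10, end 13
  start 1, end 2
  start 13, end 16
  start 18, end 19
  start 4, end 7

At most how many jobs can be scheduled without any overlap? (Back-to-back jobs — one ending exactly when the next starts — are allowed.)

8

Order by finish time; keep every interval that doesn't clash with the previous kept one.
By end time: (0,1), (1,2), (3,5), (4,7), (8,10), (9,12), (10,13), (13,14), (13,15), (13,16), (15,18), (18,19).
Pick (0,1); next start ≥ 1 → (1,2); next start ≥ 2 → (3,5); next start ≥ 5 → (8,10); next start ≥ 10 → (10,13); next start ≥ 13 → (13,14); next start ≥ 14 → (15,18); next start ≥ 18 → (18,19).
Selected 8 jobs.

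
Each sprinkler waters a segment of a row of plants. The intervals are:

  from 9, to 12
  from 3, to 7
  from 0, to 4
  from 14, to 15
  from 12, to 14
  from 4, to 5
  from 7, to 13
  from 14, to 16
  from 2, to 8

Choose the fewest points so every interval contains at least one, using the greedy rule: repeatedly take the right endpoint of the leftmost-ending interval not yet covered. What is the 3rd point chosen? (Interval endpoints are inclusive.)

Sorted: [0,4] [4,5] [3,7] [2,8] [9,12] [7,13] [12,14] [14,15] [14,16]
{[0,4],[4,5],[3,7],[2,8]} hit by 4; {[9,12],[7,13],[12,14]} hit by 12; {[14,15],[14,16]} hit by 15.
Points: 4, 12, 15 (3 total).

15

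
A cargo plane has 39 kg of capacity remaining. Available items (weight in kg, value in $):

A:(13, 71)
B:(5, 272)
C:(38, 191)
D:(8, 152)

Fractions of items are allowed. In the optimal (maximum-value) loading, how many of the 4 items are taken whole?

Greedy by value/weight ratio, highest first.
Ratios (sorted): B 54.40, D 19.00, A 5.46, C 5.03
take B (5 @ 272); take D (8 @ 152); take A (13 @ 71); take 13/38 of C → 65.34. Capacity used 39/39.
3 item(s) taken whole; one partial (take 13/38 of C).

3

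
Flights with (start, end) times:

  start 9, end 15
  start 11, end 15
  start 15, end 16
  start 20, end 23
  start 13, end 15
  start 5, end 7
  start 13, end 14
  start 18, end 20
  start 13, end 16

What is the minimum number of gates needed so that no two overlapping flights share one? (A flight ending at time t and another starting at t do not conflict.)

The answer is the maximum number of intervals overlapping at any instant.
starts: [5, 9, 11, 13, 13, 13, 15, 18, 20]
ends:   [7, 14, 15, 15, 15, 16, 16, 20, 23]
s5→1 e7→0 s9→1 s11→2 s13→3 s13→4 s13→5  — peak 5.

5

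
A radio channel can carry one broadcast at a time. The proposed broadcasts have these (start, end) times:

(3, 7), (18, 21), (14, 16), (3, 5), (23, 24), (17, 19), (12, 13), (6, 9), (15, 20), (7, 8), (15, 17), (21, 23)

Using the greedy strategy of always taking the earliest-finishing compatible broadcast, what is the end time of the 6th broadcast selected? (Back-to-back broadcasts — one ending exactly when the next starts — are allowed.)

Greedy by earliest finish: after sorting by end time, pick each interval compatible with the last pick.
By end time: (3,5), (3,7), (7,8), (6,9), (12,13), (14,16), (15,17), (17,19), (15,20), (18,21), (21,23), (23,24).
Pick (3,5); next start ≥ 5 → (7,8); next start ≥ 8 → (12,13); next start ≥ 13 → (14,16); next start ≥ 16 → (17,19); next start ≥ 19 → (21,23); next start ≥ 23 → (23,24).
Selected: (3,5) (7,8) (12,13) (14,16) (17,19) (21,23) (23,24)

23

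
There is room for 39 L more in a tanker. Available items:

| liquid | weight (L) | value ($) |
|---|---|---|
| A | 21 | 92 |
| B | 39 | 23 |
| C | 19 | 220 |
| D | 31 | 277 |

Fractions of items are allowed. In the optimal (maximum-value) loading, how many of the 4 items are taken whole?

1

Sort by value per unit weight and fill in that order.
Order: C (220/19=11.58) > D (277/31=8.94) > A (92/21=4.38) > B (23/39=0.59)
Fill: take C (19 @ 220) → take 20/31 of D → 178.71; 39/39 used.
1 item(s) taken whole; one partial (take 20/31 of D).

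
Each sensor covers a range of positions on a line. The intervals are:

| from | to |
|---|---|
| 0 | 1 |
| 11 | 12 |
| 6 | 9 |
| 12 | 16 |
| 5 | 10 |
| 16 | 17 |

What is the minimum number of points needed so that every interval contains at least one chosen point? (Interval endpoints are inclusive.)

4

Sort by right endpoint; whenever an interval is uncovered, place a point at its right end.
By right end: [0,1]  [6,9]  [5,10]  [11,12]  [12,16]  [16,17]
[0,1] uncovered → point at 1; [6,9] uncovered → point at 9; [11,12] uncovered → point at 12; [16,17] uncovered → point at 17.
Points: 1, 9, 12, 17 (4 total).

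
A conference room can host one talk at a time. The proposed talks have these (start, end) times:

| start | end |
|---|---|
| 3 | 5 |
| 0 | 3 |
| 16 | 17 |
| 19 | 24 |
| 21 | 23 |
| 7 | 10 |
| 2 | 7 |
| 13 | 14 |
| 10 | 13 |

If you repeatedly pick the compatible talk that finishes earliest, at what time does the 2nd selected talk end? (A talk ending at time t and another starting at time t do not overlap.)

5

Sort by end time and greedily take each interval whose start is ≥ the last chosen end.
Sorted by end: (0,3)  (3,5)  (2,7)  (7,10)  (10,13)  (13,14)  (16,17)  (21,23)  (19,24)
take (0,3); take (3,5); take (7,10); take (10,13); take (13,14); take (16,17); take (21,23); skip (19,24).
Selected: (0,3) (3,5) (7,10) (10,13) (13,14) (16,17) (21,23)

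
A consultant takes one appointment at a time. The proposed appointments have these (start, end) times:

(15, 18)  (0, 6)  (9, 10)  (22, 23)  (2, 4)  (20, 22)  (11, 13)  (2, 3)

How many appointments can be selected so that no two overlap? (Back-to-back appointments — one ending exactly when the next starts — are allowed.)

6

Sort by end time and greedily take each interval whose start is ≥ the last chosen end.
By end time: (2,3), (2,4), (0,6), (9,10), (11,13), (15,18), (20,22), (22,23).
Pick (2,3); next start ≥ 3 → (9,10); next start ≥ 10 → (11,13); next start ≥ 13 → (15,18); next start ≥ 18 → (20,22); next start ≥ 22 → (22,23).
Selected 6 appointments.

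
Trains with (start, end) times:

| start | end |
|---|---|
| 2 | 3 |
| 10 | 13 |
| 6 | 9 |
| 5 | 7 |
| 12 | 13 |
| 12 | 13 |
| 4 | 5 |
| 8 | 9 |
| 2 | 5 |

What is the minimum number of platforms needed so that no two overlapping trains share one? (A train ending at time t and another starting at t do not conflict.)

The answer is the maximum number of intervals overlapping at any instant.
Events (time:±→running): 2:+→1 2:+→2 3:-→1 4:+→2 5:-→1 5:-→0 5:+→1 6:+→2 7:-→1 8:+→2 9:-→1 9:-→0 10:+→1 12:+→2 12:+→3 … peak 3.

3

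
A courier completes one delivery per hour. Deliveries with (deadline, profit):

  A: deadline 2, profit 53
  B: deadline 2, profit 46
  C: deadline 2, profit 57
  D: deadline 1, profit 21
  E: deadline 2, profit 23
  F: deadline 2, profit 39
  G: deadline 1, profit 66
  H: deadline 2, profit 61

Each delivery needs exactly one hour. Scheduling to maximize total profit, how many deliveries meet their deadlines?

2

Sort by profit descending; place each in the latest free slot ≤ its deadline.
By profit: G(d1,66), H(d2,61), C(d2,57), A(d2,53), B(d2,46), F(d2,39), E(d2,23), D(d1,21)
G→slot 1; H→slot 2; C skipped; A skipped; B skipped; F skipped; E skipped; D skipped.
2 of 8 scheduled.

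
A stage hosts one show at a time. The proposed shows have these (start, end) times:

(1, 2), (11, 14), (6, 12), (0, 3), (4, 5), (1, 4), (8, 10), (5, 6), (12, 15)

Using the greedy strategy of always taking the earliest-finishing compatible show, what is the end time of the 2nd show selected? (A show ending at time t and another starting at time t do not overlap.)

Sort by end time and greedily take each interval whose start is ≥ the last chosen end.
By end time: (1,2), (0,3), (1,4), (4,5), (5,6), (8,10), (6,12), (11,14), (12,15).
Pick (1,2); next start ≥ 2 → (4,5); next start ≥ 5 → (5,6); next start ≥ 6 → (8,10); next start ≥ 10 → (11,14).
Selected: (1,2) (4,5) (5,6) (8,10) (11,14)

5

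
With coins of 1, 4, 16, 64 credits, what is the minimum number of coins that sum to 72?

3

72 − 1×64→8 − 2×4→0
Total coins = 1 + 2 = 3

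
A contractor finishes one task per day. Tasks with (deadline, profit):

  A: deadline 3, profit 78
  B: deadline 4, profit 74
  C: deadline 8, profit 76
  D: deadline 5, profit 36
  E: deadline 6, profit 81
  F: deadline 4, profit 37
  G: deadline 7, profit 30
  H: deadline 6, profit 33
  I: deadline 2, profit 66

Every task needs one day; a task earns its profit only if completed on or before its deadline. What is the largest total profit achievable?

Sort by profit descending; place each in the latest free slot ≤ its deadline.
By profit: E(d6,81), A(d3,78), C(d8,76), B(d4,74), I(d2,66), F(d4,37), D(d5,36), H(d6,33), G(d7,30)
E→slot 6; A→slot 3; C→slot 8; B→slot 4; I→slot 2; F→slot 1; D→slot 5; H skipped; G→slot 7.
Profit = 37 + 66 + 78 + 74 + 36 + 81 + 30 + 76 = 478

478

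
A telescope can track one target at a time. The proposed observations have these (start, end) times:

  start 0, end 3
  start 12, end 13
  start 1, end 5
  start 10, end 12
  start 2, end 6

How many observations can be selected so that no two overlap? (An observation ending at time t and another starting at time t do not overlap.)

3

Order by finish time; keep every interval that doesn't clash with the previous kept one.
By end time: (0,3), (1,5), (2,6), (10,12), (12,13).
Pick (0,3); next start ≥ 3 → (10,12); next start ≥ 12 → (12,13).
Selected 3 observations.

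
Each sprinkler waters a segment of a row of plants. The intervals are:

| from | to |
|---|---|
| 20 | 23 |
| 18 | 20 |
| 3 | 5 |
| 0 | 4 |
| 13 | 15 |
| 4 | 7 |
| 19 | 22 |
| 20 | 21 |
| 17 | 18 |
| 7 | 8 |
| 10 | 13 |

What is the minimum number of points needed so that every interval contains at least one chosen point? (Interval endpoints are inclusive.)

By right end: [0,4]  [3,5]  [4,7]  [7,8]  [10,13]  [13,15]  [17,18]  [18,20]  [20,21]  [19,22]  [20,23]
[0,4] uncovered → point at 4; [7,8] uncovered → point at 8; [10,13] uncovered → point at 13; [17,18] uncovered → point at 18; [20,21] uncovered → point at 21.
Points: 4, 8, 13, 18, 21 (5 total).

5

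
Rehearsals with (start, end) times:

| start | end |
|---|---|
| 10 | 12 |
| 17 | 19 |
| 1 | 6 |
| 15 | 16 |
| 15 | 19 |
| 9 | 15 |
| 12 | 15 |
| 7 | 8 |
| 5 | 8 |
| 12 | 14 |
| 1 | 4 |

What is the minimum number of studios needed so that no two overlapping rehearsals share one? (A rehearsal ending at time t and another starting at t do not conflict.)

3

Events (time:±→running): 1:+→1 1:+→2 4:-→1 5:+→2 6:-→1 7:+→2 8:-→1 8:-→0 9:+→1 10:+→2 12:-→1 12:+→2 12:+→3 … peak 3.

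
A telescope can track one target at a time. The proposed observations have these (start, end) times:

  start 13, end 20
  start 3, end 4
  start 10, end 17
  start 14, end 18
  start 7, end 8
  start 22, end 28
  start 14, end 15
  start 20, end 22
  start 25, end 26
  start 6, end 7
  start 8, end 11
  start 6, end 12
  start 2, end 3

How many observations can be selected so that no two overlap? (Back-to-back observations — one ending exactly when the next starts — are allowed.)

Sort by end time and greedily take each interval whose start is ≥ the last chosen end.
By end time: (2,3), (3,4), (6,7), (7,8), (8,11), (6,12), (14,15), (10,17), (14,18), (13,20), (20,22), (25,26), (22,28).
Pick (2,3); next start ≥ 3 → (3,4); next start ≥ 4 → (6,7); next start ≥ 7 → (7,8); next start ≥ 8 → (8,11); next start ≥ 11 → (14,15); next start ≥ 15 → (20,22); next start ≥ 22 → (25,26).
Selected 8 observations.

8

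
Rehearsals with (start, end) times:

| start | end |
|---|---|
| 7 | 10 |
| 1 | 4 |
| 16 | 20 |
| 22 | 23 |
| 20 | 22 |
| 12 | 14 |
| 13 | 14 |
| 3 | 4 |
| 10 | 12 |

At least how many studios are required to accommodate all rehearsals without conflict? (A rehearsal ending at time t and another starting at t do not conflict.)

starts: [1, 3, 7, 10, 12, 13, 16, 20, 22]
ends:   [4, 4, 10, 12, 14, 14, 20, 22, 23]
s1→1 s3→2  — peak 2.

2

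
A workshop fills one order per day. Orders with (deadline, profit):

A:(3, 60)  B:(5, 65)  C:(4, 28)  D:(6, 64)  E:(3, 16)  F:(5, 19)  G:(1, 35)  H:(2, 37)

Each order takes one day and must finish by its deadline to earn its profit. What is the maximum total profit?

289

Take jobs in profit order; each goes to the latest open slot no later than its deadline.
By profit: B(d5,65), D(d6,64), A(d3,60), H(d2,37), G(d1,35), C(d4,28), F(d5,19), E(d3,16)
B→slot 5; D→slot 6; A→slot 3; H→slot 2; G→slot 1; C→slot 4; F skipped; E skipped.
Profit = 35 + 37 + 60 + 28 + 65 + 64 = 289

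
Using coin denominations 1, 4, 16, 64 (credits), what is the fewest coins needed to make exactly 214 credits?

Greedy: take as many of the largest coin as possible, then repeat with the remainder.
214 = 3×64 + 1×16 + 1×4 + 2×1
Total coins = 3 + 1 + 1 + 2 = 7

7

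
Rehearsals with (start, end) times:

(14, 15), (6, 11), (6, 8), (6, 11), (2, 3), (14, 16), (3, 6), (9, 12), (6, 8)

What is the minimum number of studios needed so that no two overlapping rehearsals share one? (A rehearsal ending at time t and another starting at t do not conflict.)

The answer is the maximum number of intervals overlapping at any instant.
starts: [2, 3, 6, 6, 6, 6, 9, 14, 14]
ends:   [3, 6, 8, 8, 11, 11, 12, 15, 16]
s2→1 e3→0 s3→1 e6→0 s6→1 s6→2 s6→3 s6→4  — peak 4.

4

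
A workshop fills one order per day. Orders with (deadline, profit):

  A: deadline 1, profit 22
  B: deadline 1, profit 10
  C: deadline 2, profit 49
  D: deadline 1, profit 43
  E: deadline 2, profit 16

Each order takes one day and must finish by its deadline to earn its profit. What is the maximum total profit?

92

Profit order: C=49 D=43 A=22 E=16 B=10
Assign: C→slot 2, D→slot 1, A skipped, E skipped, B skipped.
Slots: [1:D] [2:C]
Profit = 43 + 49 = 92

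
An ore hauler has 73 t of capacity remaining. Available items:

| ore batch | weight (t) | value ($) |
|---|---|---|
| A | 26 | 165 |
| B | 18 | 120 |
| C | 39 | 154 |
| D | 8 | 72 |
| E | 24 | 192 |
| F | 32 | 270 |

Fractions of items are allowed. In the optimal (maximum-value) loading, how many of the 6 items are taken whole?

3

Greedy by value/weight ratio, highest first.
Order: D (72/8=9.00) > F (270/32=8.44) > E (192/24=8.00) > B (120/18=6.67) > A (165/26=6.35) > C (154/39=3.95)
Fill: take D (8 @ 72) → take F (32 @ 270) → take E (24 @ 192) → take 9/18 of B → 60.00; 73/73 used.
3 item(s) taken whole; one partial (take 9/18 of B).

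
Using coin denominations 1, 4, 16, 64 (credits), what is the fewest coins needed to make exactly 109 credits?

109 = 1×64 + 2×16 + 3×4 + 1×1
Total coins = 1 + 2 + 3 + 1 = 7

7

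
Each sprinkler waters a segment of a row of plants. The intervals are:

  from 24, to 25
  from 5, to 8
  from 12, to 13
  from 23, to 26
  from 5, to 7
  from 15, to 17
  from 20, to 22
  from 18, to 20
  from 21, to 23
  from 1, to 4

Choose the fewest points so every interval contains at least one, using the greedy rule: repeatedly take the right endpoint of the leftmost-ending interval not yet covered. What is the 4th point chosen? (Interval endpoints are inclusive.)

By right end: [1,4]  [5,7]  [5,8]  [12,13]  [15,17]  [18,20]  [20,22]  [21,23]  [24,25]  [23,26]
[1,4] uncovered → point at 4; [5,7] uncovered → point at 7; [12,13] uncovered → point at 13; [15,17] uncovered → point at 17; [18,20] uncovered → point at 20; [21,23] uncovered → point at 23; [24,25] uncovered → point at 25.
Points: 4, 7, 13, 17, 20, 23, 25 (7 total).

17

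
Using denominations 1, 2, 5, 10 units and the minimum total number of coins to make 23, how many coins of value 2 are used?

Use the largest denomination that fits, subtract, and repeat.
23 − 2×10→3 − 1×2→1 − 1×1→0
Count of 2: 1

1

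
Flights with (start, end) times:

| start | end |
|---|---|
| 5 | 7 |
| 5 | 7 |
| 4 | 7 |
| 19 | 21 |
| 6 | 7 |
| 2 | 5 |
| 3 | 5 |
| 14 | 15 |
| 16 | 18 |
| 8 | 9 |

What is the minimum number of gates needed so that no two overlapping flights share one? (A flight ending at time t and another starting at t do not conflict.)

The answer is the maximum number of intervals overlapping at any instant.
Events (time:±→running): 2:+→1 3:+→2 4:+→3 5:-→2 5:-→1 5:+→2 5:+→3 6:+→4 … peak 4.

4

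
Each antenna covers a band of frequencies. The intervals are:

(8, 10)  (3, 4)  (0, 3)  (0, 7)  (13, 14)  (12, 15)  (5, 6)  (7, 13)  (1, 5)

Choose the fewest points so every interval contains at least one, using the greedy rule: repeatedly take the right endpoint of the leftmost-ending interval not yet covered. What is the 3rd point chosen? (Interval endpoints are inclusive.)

10

Sorted: [0,3] [3,4] [1,5] [5,6] [0,7] [8,10] [7,13] [13,14] [12,15]
{[0,3],[3,4],[1,5]} hit by 3; {[5,6],[0,7]} hit by 6; {[8,10],[7,13]} hit by 10; {[13,14],[12,15]} hit by 14.
Points: 3, 6, 10, 14 (4 total).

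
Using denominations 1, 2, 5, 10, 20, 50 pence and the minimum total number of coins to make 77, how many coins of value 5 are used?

1

Greedy: take as many of the largest coin as possible, then repeat with the remainder.
77 = 1×50 + 1×20 + 1×5 + 1×2
Count of 5: 1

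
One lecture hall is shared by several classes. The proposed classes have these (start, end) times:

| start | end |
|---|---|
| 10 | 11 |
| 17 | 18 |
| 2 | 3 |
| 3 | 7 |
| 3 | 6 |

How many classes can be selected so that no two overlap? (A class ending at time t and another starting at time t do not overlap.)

4

By end time: (2,3), (3,6), (3,7), (10,11), (17,18).
Pick (2,3); next start ≥ 3 → (3,6); next start ≥ 6 → (10,11); next start ≥ 11 → (17,18).
Selected 4 classes.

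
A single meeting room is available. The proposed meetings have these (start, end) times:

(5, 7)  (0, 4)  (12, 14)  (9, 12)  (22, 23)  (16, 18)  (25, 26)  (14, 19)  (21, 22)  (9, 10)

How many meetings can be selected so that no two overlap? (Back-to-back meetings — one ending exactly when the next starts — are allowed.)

8

Sorted by end: (0,4)  (5,7)  (9,10)  (9,12)  (12,14)  (16,18)  (14,19)  (21,22)  (22,23)  (25,26)
take (0,4); take (5,7); take (9,10); skip (9,12); take (12,14); take (16,18); take (21,22); take (22,23); take (25,26).
Selected 8 meetings.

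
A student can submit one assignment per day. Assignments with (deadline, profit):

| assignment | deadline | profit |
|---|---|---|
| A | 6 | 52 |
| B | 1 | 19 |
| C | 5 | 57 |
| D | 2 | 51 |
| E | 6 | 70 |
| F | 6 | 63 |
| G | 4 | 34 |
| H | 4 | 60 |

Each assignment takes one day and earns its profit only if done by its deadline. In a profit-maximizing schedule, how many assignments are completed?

6

Take jobs in profit order; each goes to the latest open slot no later than its deadline.
Profit order: E=70 F=63 H=60 C=57 A=52 D=51 G=34 B=19
Assign: E→slot 6, F→slot 5, H→slot 4, C→slot 3, A→slot 2, D→slot 1, G skipped, B skipped.
Slots: [1:D] [2:A] [3:C] [4:H] [5:F] [6:E]
6 of 8 scheduled.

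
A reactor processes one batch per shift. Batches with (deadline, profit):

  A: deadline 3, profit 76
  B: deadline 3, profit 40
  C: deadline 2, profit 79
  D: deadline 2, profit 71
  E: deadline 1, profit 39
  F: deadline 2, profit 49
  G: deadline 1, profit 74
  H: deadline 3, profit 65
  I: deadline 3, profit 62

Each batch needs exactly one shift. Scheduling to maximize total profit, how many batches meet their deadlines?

3

By profit: C(d2,79), A(d3,76), G(d1,74), D(d2,71), H(d3,65), I(d3,62), F(d2,49), B(d3,40), E(d1,39)
C→slot 2; A→slot 3; G→slot 1; D skipped; H skipped; I skipped; F skipped; B skipped; E skipped.
3 of 9 scheduled.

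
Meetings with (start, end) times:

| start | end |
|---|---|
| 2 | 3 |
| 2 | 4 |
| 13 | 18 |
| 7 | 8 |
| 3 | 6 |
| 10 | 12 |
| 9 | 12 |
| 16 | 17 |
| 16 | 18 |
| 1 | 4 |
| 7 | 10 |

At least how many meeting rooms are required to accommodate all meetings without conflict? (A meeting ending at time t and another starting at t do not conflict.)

Count concurrent intervals with a sweep; the peak is the room count.
starts: [1, 2, 2, 3, 7, 7, 9, 10, 13, 16, 16]
ends:   [3, 4, 4, 6, 8, 10, 12, 12, 17, 18, 18]
s1→1 s2→2 s2→3  — peak 3.

3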